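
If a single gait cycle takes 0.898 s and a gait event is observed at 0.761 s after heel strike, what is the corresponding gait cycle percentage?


pct = (event_time / cycle_time) * 100
pct = (0.761 / 0.898) * 100
ratio = 0.8474
pct = 84.7439


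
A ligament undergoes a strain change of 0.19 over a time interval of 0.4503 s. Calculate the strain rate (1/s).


strain_rate = delta_strain / delta_t
strain_rate = 0.19 / 0.4503
strain_rate = 0.4219


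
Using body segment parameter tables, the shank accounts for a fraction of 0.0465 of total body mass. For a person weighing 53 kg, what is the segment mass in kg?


m_segment = body_mass * fraction
m_segment = 53 * 0.0465
m_segment = 2.4645


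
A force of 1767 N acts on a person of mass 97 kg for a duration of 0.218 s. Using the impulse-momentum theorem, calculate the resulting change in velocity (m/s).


J = F * dt = 1767 * 0.218 = 385.2060 N*s
delta_v = J / m
delta_v = 385.2060 / 97
delta_v = 3.9712


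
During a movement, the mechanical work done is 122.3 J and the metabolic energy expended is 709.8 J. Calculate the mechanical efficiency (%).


eta = (W_mech / E_meta) * 100
eta = (122.3 / 709.8) * 100
ratio = 0.1723
eta = 17.2302


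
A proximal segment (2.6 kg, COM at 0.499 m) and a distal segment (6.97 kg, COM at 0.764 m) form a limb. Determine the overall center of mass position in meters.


COM = (m1*x1 + m2*x2) / (m1 + m2)
COM = (2.6*0.499 + 6.97*0.764) / (2.6 + 6.97)
Numerator = 6.6225
Denominator = 9.5700
COM = 0.6920


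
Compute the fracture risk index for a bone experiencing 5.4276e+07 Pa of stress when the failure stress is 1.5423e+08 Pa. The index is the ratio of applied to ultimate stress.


FRI = applied / ultimate
FRI = 5.4276e+07 / 1.5423e+08
FRI = 0.3519


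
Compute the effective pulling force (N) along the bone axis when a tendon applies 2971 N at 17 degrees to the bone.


F_eff = F_tendon * cos(theta)
theta = 17 deg = 0.2967 rad
cos(theta) = 0.9563
F_eff = 2971 * 0.9563
F_eff = 2841.1814


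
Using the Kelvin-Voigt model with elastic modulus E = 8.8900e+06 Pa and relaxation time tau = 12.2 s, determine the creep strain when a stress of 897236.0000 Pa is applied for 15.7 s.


epsilon(t) = (sigma/E) * (1 - exp(-t/tau))
sigma/E = 897236.0000 / 8.8900e+06 = 0.1009
exp(-t/tau) = exp(-15.7 / 12.2) = 0.2761
epsilon = 0.1009 * (1 - 0.2761)
epsilon = 0.0731


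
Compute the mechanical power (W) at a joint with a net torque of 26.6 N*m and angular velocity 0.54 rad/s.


P = M * omega
P = 26.6 * 0.54
P = 14.3640


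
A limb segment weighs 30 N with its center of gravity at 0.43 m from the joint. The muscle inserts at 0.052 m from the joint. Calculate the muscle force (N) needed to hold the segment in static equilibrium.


F_muscle = W * d_load / d_muscle
F_muscle = 30 * 0.43 / 0.052
Numerator = 12.9000
F_muscle = 248.0769


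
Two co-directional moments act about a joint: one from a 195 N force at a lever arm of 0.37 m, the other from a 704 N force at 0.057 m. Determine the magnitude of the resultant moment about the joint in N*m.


M = F1 * d1 + F2 * d2
M = 195 * 0.37 + 704 * 0.057
M = 72.1500 + 40.1280
M = 112.2780


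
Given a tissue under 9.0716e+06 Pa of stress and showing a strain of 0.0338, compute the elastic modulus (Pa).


E = stress / strain
E = 9.0716e+06 / 0.0338
E = 2.6839e+08


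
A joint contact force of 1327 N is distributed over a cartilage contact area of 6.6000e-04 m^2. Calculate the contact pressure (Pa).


P = F / A
P = 1327 / 6.6000e-04
P = 2.0106e+06


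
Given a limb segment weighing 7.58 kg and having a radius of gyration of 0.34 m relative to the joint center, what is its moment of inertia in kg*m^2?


I = m * k^2
I = 7.58 * 0.34^2
k^2 = 0.1156
I = 0.8762


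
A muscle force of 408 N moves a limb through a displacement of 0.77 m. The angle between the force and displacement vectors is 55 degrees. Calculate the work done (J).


W = F * d * cos(theta)
theta = 55 deg = 0.9599 rad
cos(theta) = 0.5736
W = 408 * 0.77 * 0.5736
W = 180.1948


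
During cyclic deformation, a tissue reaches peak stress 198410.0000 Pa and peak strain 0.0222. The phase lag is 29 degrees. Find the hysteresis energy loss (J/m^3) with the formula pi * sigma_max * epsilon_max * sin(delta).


E_loss = pi * sigma_max * epsilon_max * sin(delta)
delta = 29 deg = 0.5061 rad
sin(delta) = 0.4848
E_loss = pi * 198410.0000 * 0.0222 * 0.4848
E_loss = 6708.6886


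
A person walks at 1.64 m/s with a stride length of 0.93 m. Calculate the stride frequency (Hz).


f = v / stride_length
f = 1.64 / 0.93
f = 1.7634


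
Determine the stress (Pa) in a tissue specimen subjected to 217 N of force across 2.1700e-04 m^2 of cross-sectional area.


stress = F / A
stress = 217 / 2.1700e-04
stress = 1000000.0000


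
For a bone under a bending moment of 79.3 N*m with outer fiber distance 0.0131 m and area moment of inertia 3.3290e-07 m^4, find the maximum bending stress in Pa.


sigma = M * c / I
sigma = 79.3 * 0.0131 / 3.3290e-07
M * c = 1.0388
sigma = 3.1205e+06


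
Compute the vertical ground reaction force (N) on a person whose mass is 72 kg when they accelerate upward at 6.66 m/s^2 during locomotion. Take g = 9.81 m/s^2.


GRF = m * (g + a)
GRF = 72 * (9.81 + 6.66)
GRF = 72 * 16.4700
GRF = 1185.8400


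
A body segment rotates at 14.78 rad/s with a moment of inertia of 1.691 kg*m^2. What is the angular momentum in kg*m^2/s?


L = I * omega
L = 1.691 * 14.78
L = 24.9930


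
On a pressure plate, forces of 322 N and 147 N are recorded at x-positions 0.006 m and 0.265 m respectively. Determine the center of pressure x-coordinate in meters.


COP_x = (F1*x1 + F2*x2) / (F1 + F2)
COP_x = (322*0.006 + 147*0.265) / (322 + 147)
Numerator = 40.8870
Denominator = 469
COP_x = 0.0872


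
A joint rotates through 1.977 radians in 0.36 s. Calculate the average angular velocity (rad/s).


omega = delta_theta / delta_t
omega = 1.977 / 0.36
omega = 5.4917


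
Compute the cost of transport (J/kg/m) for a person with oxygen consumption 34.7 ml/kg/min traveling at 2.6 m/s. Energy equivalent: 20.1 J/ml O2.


Power per kg = VO2 * 20.1 / 60
Power per kg = 34.7 * 20.1 / 60 = 11.6245 W/kg
Cost = power_per_kg / speed
Cost = 11.6245 / 2.6
Cost = 4.4710


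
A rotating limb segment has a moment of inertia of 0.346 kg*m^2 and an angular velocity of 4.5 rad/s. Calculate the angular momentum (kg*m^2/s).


L = I * omega
L = 0.346 * 4.5
L = 1.5570


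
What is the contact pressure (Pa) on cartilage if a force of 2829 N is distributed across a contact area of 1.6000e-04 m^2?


P = F / A
P = 2829 / 1.6000e-04
P = 1.7681e+07


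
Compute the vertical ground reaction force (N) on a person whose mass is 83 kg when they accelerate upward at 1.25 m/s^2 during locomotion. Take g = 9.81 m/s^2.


GRF = m * (g + a)
GRF = 83 * (9.81 + 1.25)
GRF = 83 * 11.0600
GRF = 917.9800


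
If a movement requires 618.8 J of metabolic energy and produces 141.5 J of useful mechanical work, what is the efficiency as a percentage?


eta = (W_mech / E_meta) * 100
eta = (141.5 / 618.8) * 100
ratio = 0.2287
eta = 22.8668


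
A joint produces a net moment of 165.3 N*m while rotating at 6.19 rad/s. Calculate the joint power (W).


P = M * omega
P = 165.3 * 6.19
P = 1023.2070


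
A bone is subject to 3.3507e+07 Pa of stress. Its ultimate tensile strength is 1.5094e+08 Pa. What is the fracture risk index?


FRI = applied / ultimate
FRI = 3.3507e+07 / 1.5094e+08
FRI = 0.2220


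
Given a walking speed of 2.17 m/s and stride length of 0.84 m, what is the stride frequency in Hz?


f = v / stride_length
f = 2.17 / 0.84
f = 2.5833


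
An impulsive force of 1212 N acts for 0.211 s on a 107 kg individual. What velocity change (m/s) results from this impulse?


J = F * dt = 1212 * 0.211 = 255.7320 N*s
delta_v = J / m
delta_v = 255.7320 / 107
delta_v = 2.3900


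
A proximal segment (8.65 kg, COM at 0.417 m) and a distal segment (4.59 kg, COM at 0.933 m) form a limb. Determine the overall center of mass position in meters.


COM = (m1*x1 + m2*x2) / (m1 + m2)
COM = (8.65*0.417 + 4.59*0.933) / (8.65 + 4.59)
Numerator = 7.8895
Denominator = 13.2400
COM = 0.5959


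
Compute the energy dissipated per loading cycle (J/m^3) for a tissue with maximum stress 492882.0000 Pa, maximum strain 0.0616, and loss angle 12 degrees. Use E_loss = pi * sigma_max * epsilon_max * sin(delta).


E_loss = pi * sigma_max * epsilon_max * sin(delta)
delta = 12 deg = 0.2094 rad
sin(delta) = 0.2079
E_loss = pi * 492882.0000 * 0.0616 * 0.2079
E_loss = 19831.3579


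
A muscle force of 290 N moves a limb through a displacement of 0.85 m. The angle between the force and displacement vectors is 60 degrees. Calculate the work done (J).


W = F * d * cos(theta)
theta = 60 deg = 1.0472 rad
cos(theta) = 0.5000
W = 290 * 0.85 * 0.5000
W = 123.2500


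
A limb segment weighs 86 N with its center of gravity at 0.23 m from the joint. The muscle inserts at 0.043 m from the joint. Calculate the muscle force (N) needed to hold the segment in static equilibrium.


F_muscle = W * d_load / d_muscle
F_muscle = 86 * 0.23 / 0.043
Numerator = 19.7800
F_muscle = 460.0000


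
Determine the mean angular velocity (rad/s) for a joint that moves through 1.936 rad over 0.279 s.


omega = delta_theta / delta_t
omega = 1.936 / 0.279
omega = 6.9391


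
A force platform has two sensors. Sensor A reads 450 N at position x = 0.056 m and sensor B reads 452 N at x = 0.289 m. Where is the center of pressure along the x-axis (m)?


COP_x = (F1*x1 + F2*x2) / (F1 + F2)
COP_x = (450*0.056 + 452*0.289) / (450 + 452)
Numerator = 155.8280
Denominator = 902
COP_x = 0.1728


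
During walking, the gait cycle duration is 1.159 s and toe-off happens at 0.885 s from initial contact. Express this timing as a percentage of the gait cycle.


pct = (event_time / cycle_time) * 100
pct = (0.885 / 1.159) * 100
ratio = 0.7636
pct = 76.3589


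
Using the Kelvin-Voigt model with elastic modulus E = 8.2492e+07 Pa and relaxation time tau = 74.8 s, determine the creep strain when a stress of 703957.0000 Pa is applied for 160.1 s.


epsilon(t) = (sigma/E) * (1 - exp(-t/tau))
sigma/E = 703957.0000 / 8.2492e+07 = 0.0085
exp(-t/tau) = exp(-160.1 / 74.8) = 0.1176
epsilon = 0.0085 * (1 - 0.1176)
epsilon = 0.0075


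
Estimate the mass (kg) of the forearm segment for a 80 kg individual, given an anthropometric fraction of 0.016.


m_segment = body_mass * fraction
m_segment = 80 * 0.016
m_segment = 1.2800


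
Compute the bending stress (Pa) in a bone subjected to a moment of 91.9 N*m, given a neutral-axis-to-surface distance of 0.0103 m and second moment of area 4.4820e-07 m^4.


sigma = M * c / I
sigma = 91.9 * 0.0103 / 4.4820e-07
M * c = 0.9466
sigma = 2.1119e+06


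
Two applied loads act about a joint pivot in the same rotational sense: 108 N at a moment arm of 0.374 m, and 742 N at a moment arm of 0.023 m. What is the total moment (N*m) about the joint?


M = F1 * d1 + F2 * d2
M = 108 * 0.374 + 742 * 0.023
M = 40.3920 + 17.0660
M = 57.4580


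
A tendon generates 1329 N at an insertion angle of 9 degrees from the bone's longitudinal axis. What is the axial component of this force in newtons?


F_eff = F_tendon * cos(theta)
theta = 9 deg = 0.1571 rad
cos(theta) = 0.9877
F_eff = 1329 * 0.9877
F_eff = 1312.6378


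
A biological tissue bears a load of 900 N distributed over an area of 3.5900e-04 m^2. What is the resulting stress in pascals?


stress = F / A
stress = 900 / 3.5900e-04
stress = 2.5070e+06


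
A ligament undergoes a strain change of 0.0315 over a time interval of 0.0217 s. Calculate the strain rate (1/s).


strain_rate = delta_strain / delta_t
strain_rate = 0.0315 / 0.0217
strain_rate = 1.4516


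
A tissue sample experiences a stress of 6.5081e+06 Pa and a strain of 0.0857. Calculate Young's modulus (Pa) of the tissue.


E = stress / strain
E = 6.5081e+06 / 0.0857
E = 7.5940e+07


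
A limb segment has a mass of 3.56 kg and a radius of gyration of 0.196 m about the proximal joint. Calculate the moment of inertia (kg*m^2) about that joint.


I = m * k^2
I = 3.56 * 0.196^2
k^2 = 0.0384
I = 0.1368


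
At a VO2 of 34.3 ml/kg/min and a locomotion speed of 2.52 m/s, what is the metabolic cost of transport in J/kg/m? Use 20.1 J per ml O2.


Power per kg = VO2 * 20.1 / 60
Power per kg = 34.3 * 20.1 / 60 = 11.4905 W/kg
Cost = power_per_kg / speed
Cost = 11.4905 / 2.52
Cost = 4.5597


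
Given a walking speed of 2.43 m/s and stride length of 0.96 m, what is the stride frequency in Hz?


f = v / stride_length
f = 2.43 / 0.96
f = 2.5313


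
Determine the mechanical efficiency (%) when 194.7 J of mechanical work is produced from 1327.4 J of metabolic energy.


eta = (W_mech / E_meta) * 100
eta = (194.7 / 1327.4) * 100
ratio = 0.1467
eta = 14.6678


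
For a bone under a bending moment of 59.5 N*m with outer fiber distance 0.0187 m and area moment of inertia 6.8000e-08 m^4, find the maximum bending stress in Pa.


sigma = M * c / I
sigma = 59.5 * 0.0187 / 6.8000e-08
M * c = 1.1127
sigma = 1.6363e+07


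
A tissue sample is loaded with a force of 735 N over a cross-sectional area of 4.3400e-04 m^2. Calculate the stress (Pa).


stress = F / A
stress = 735 / 4.3400e-04
stress = 1.6935e+06


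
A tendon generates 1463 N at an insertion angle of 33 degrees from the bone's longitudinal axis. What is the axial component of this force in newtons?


F_eff = F_tendon * cos(theta)
theta = 33 deg = 0.5760 rad
cos(theta) = 0.8387
F_eff = 1463 * 0.8387
F_eff = 1226.9750


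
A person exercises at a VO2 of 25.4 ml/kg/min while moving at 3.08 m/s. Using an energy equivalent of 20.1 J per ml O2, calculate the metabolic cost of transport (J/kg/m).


Power per kg = VO2 * 20.1 / 60
Power per kg = 25.4 * 20.1 / 60 = 8.5090 W/kg
Cost = power_per_kg / speed
Cost = 8.5090 / 3.08
Cost = 2.7627


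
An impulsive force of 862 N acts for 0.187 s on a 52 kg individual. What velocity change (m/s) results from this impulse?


J = F * dt = 862 * 0.187 = 161.1940 N*s
delta_v = J / m
delta_v = 161.1940 / 52
delta_v = 3.0999


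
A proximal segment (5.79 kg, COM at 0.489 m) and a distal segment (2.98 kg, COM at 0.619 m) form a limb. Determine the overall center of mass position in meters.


COM = (m1*x1 + m2*x2) / (m1 + m2)
COM = (5.79*0.489 + 2.98*0.619) / (5.79 + 2.98)
Numerator = 4.6759
Denominator = 8.7700
COM = 0.5332


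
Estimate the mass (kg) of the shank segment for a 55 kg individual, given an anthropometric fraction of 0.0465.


m_segment = body_mass * fraction
m_segment = 55 * 0.0465
m_segment = 2.5575


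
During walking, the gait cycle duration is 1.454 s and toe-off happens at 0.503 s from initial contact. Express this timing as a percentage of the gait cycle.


pct = (event_time / cycle_time) * 100
pct = (0.503 / 1.454) * 100
ratio = 0.3459
pct = 34.5942


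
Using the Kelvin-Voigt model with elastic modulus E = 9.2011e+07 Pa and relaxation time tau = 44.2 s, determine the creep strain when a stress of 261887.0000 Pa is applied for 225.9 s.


epsilon(t) = (sigma/E) * (1 - exp(-t/tau))
sigma/E = 261887.0000 / 9.2011e+07 = 0.0028
exp(-t/tau) = exp(-225.9 / 44.2) = 0.0060
epsilon = 0.0028 * (1 - 0.0060)
epsilon = 0.0028


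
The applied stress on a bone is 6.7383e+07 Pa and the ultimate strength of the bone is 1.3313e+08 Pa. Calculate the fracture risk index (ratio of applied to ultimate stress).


FRI = applied / ultimate
FRI = 6.7383e+07 / 1.3313e+08
FRI = 0.5061


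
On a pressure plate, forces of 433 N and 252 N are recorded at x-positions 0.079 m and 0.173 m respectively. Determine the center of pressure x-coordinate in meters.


COP_x = (F1*x1 + F2*x2) / (F1 + F2)
COP_x = (433*0.079 + 252*0.173) / (433 + 252)
Numerator = 77.8030
Denominator = 685
COP_x = 0.1136


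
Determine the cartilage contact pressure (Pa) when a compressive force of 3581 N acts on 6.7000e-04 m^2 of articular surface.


P = F / A
P = 3581 / 6.7000e-04
P = 5.3448e+06


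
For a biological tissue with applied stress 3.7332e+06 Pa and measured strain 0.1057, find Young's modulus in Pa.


E = stress / strain
E = 3.7332e+06 / 0.1057
E = 3.5319e+07


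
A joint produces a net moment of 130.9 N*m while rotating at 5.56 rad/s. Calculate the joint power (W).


P = M * omega
P = 130.9 * 5.56
P = 727.8040


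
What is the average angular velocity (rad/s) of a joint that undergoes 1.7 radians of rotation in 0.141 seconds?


omega = delta_theta / delta_t
omega = 1.7 / 0.141
omega = 12.0567


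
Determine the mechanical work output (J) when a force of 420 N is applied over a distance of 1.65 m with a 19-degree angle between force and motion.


W = F * d * cos(theta)
theta = 19 deg = 0.3316 rad
cos(theta) = 0.9455
W = 420 * 1.65 * 0.9455
W = 655.2444


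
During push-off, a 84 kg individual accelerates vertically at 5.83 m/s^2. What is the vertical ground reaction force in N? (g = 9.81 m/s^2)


GRF = m * (g + a)
GRF = 84 * (9.81 + 5.83)
GRF = 84 * 15.6400
GRF = 1313.7600


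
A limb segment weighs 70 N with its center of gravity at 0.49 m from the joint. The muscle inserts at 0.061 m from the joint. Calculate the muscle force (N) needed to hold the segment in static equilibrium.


F_muscle = W * d_load / d_muscle
F_muscle = 70 * 0.49 / 0.061
Numerator = 34.3000
F_muscle = 562.2951


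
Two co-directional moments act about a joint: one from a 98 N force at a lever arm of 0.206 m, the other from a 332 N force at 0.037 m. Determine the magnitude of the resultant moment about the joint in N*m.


M = F1 * d1 + F2 * d2
M = 98 * 0.206 + 332 * 0.037
M = 20.1880 + 12.2840
M = 32.4720


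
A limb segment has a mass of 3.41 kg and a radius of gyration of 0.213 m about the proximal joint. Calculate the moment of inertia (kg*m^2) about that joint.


I = m * k^2
I = 3.41 * 0.213^2
k^2 = 0.0454
I = 0.1547


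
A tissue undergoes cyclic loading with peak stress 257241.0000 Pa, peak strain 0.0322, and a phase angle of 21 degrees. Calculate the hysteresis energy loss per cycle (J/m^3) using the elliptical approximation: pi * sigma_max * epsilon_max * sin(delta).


E_loss = pi * sigma_max * epsilon_max * sin(delta)
delta = 21 deg = 0.3665 rad
sin(delta) = 0.3584
E_loss = pi * 257241.0000 * 0.0322 * 0.3584
E_loss = 9325.5638


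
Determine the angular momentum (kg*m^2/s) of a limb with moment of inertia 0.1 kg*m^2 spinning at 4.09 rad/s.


L = I * omega
L = 0.1 * 4.09
L = 0.4090


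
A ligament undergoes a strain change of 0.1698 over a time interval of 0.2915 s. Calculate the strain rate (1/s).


strain_rate = delta_strain / delta_t
strain_rate = 0.1698 / 0.2915
strain_rate = 0.5825


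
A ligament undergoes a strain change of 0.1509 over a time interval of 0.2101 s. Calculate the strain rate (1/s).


strain_rate = delta_strain / delta_t
strain_rate = 0.1509 / 0.2101
strain_rate = 0.7182


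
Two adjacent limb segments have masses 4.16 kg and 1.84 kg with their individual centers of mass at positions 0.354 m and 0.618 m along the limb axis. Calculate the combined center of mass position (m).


COM = (m1*x1 + m2*x2) / (m1 + m2)
COM = (4.16*0.354 + 1.84*0.618) / (4.16 + 1.84)
Numerator = 2.6098
Denominator = 6.0000
COM = 0.4350


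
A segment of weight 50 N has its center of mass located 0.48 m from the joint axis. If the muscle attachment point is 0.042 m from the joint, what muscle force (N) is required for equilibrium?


F_muscle = W * d_load / d_muscle
F_muscle = 50 * 0.48 / 0.042
Numerator = 24.0000
F_muscle = 571.4286


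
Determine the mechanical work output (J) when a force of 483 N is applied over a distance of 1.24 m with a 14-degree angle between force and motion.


W = F * d * cos(theta)
theta = 14 deg = 0.2443 rad
cos(theta) = 0.9703
W = 483 * 1.24 * 0.9703
W = 581.1295


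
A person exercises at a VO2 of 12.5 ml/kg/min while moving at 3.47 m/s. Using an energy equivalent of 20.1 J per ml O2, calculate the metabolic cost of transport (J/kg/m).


Power per kg = VO2 * 20.1 / 60
Power per kg = 12.5 * 20.1 / 60 = 4.1875 W/kg
Cost = power_per_kg / speed
Cost = 4.1875 / 3.47
Cost = 1.2068


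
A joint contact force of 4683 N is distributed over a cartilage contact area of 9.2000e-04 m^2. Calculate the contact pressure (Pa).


P = F / A
P = 4683 / 9.2000e-04
P = 5.0902e+06


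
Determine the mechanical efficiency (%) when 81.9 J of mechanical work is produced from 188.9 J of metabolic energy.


eta = (W_mech / E_meta) * 100
eta = (81.9 / 188.9) * 100
ratio = 0.4336
eta = 43.3563


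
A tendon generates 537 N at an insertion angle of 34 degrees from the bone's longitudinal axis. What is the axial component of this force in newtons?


F_eff = F_tendon * cos(theta)
theta = 34 deg = 0.5934 rad
cos(theta) = 0.8290
F_eff = 537 * 0.8290
F_eff = 445.1932


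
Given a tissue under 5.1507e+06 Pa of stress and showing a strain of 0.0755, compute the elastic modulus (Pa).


E = stress / strain
E = 5.1507e+06 / 0.0755
E = 6.8221e+07


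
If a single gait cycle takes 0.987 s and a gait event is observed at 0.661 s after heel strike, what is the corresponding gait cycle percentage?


pct = (event_time / cycle_time) * 100
pct = (0.661 / 0.987) * 100
ratio = 0.6697
pct = 66.9706


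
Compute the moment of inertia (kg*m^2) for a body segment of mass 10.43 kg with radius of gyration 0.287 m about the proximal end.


I = m * k^2
I = 10.43 * 0.287^2
k^2 = 0.0824
I = 0.8591


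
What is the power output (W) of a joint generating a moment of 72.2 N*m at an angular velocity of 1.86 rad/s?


P = M * omega
P = 72.2 * 1.86
P = 134.2920


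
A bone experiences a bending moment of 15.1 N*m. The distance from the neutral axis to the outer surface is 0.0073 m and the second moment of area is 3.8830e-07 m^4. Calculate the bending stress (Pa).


sigma = M * c / I
sigma = 15.1 * 0.0073 / 3.8830e-07
M * c = 0.1102
sigma = 283878.4445


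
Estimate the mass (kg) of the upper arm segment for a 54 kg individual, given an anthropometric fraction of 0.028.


m_segment = body_mass * fraction
m_segment = 54 * 0.028
m_segment = 1.5120


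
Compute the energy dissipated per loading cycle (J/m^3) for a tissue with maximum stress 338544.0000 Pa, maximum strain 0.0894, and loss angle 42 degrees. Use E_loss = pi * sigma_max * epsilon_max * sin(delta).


E_loss = pi * sigma_max * epsilon_max * sin(delta)
delta = 42 deg = 0.7330 rad
sin(delta) = 0.6691
E_loss = pi * 338544.0000 * 0.0894 * 0.6691
E_loss = 63622.8922


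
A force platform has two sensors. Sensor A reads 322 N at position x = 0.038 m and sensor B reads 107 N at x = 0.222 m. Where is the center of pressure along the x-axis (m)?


COP_x = (F1*x1 + F2*x2) / (F1 + F2)
COP_x = (322*0.038 + 107*0.222) / (322 + 107)
Numerator = 35.9900
Denominator = 429
COP_x = 0.0839


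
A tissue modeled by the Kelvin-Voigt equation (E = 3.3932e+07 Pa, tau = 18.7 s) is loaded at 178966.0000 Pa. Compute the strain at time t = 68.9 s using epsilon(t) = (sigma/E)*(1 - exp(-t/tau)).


epsilon(t) = (sigma/E) * (1 - exp(-t/tau))
sigma/E = 178966.0000 / 3.3932e+07 = 0.0053
exp(-t/tau) = exp(-68.9 / 18.7) = 0.0251
epsilon = 0.0053 * (1 - 0.0251)
epsilon = 0.0051


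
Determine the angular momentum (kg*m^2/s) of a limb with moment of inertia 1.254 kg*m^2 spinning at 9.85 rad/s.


L = I * omega
L = 1.254 * 9.85
L = 12.3519


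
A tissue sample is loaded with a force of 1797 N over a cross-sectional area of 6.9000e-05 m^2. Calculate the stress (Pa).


stress = F / A
stress = 1797 / 6.9000e-05
stress = 2.6043e+07


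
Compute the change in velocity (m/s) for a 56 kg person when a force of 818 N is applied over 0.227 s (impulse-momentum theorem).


J = F * dt = 818 * 0.227 = 185.6860 N*s
delta_v = J / m
delta_v = 185.6860 / 56
delta_v = 3.3158


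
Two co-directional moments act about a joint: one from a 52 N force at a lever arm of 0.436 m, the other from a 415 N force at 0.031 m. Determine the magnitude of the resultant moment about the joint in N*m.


M = F1 * d1 + F2 * d2
M = 52 * 0.436 + 415 * 0.031
M = 22.6720 + 12.8650
M = 35.5370


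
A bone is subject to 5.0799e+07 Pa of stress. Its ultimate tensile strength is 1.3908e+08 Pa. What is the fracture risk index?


FRI = applied / ultimate
FRI = 5.0799e+07 / 1.3908e+08
FRI = 0.3653


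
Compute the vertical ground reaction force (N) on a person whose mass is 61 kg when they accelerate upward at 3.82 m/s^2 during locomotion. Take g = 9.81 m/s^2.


GRF = m * (g + a)
GRF = 61 * (9.81 + 3.82)
GRF = 61 * 13.6300
GRF = 831.4300


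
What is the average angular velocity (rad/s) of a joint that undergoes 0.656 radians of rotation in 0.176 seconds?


omega = delta_theta / delta_t
omega = 0.656 / 0.176
omega = 3.7273


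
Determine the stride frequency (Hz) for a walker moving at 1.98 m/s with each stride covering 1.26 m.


f = v / stride_length
f = 1.98 / 1.26
f = 1.5714


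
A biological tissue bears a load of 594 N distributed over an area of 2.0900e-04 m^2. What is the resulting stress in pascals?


stress = F / A
stress = 594 / 2.0900e-04
stress = 2.8421e+06


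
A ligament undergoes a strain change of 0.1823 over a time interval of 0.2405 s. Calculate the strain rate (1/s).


strain_rate = delta_strain / delta_t
strain_rate = 0.1823 / 0.2405
strain_rate = 0.7580


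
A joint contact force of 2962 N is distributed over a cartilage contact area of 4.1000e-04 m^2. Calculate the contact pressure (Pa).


P = F / A
P = 2962 / 4.1000e-04
P = 7.2244e+06


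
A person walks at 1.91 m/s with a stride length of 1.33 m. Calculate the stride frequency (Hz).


f = v / stride_length
f = 1.91 / 1.33
f = 1.4361


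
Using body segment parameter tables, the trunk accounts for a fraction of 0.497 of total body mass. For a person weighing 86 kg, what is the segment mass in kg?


m_segment = body_mass * fraction
m_segment = 86 * 0.497
m_segment = 42.7420


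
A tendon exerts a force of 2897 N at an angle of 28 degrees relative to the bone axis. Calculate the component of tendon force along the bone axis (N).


F_eff = F_tendon * cos(theta)
theta = 28 deg = 0.4887 rad
cos(theta) = 0.8829
F_eff = 2897 * 0.8829
F_eff = 2557.8992


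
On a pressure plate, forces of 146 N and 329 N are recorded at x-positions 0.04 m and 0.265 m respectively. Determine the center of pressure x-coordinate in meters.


COP_x = (F1*x1 + F2*x2) / (F1 + F2)
COP_x = (146*0.04 + 329*0.265) / (146 + 329)
Numerator = 93.0250
Denominator = 475
COP_x = 0.1958


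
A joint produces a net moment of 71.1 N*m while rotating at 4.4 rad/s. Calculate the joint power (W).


P = M * omega
P = 71.1 * 4.4
P = 312.8400


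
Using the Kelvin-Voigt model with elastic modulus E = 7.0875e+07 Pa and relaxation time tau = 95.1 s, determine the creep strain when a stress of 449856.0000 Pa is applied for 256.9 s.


epsilon(t) = (sigma/E) * (1 - exp(-t/tau))
sigma/E = 449856.0000 / 7.0875e+07 = 0.0063
exp(-t/tau) = exp(-256.9 / 95.1) = 0.0671
epsilon = 0.0063 * (1 - 0.0671)
epsilon = 0.0059


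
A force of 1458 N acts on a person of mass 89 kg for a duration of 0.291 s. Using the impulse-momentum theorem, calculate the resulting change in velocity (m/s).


J = F * dt = 1458 * 0.291 = 424.2780 N*s
delta_v = J / m
delta_v = 424.2780 / 89
delta_v = 4.7672


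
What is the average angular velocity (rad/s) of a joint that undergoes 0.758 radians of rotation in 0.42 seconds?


omega = delta_theta / delta_t
omega = 0.758 / 0.42
omega = 1.8048


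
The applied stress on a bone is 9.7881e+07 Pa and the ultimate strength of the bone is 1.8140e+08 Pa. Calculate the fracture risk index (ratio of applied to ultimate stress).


FRI = applied / ultimate
FRI = 9.7881e+07 / 1.8140e+08
FRI = 0.5396


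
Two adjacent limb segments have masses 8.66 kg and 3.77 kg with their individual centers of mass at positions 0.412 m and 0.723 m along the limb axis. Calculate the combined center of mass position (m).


COM = (m1*x1 + m2*x2) / (m1 + m2)
COM = (8.66*0.412 + 3.77*0.723) / (8.66 + 3.77)
Numerator = 6.2936
Denominator = 12.4300
COM = 0.5063


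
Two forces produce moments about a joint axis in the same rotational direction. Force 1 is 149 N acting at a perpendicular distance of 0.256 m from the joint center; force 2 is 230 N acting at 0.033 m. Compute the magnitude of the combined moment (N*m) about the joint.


M = F1 * d1 + F2 * d2
M = 149 * 0.256 + 230 * 0.033
M = 38.1440 + 7.5900
M = 45.7340


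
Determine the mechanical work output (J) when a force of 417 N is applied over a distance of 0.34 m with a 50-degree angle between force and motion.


W = F * d * cos(theta)
theta = 50 deg = 0.8727 rad
cos(theta) = 0.6428
W = 417 * 0.34 * 0.6428
W = 91.1344


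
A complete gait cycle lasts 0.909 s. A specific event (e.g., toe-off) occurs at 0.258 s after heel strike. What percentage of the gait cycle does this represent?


pct = (event_time / cycle_time) * 100
pct = (0.258 / 0.909) * 100
ratio = 0.2838
pct = 28.3828


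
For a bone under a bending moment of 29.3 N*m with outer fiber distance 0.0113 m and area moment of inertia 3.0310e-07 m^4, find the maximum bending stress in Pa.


sigma = M * c / I
sigma = 29.3 * 0.0113 / 3.0310e-07
M * c = 0.3311
sigma = 1.0923e+06


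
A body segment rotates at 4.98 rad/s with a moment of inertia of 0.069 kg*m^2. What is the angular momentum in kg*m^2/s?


L = I * omega
L = 0.069 * 4.98
L = 0.3436


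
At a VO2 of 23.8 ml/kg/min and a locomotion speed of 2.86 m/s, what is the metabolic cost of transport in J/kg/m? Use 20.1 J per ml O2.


Power per kg = VO2 * 20.1 / 60
Power per kg = 23.8 * 20.1 / 60 = 7.9730 W/kg
Cost = power_per_kg / speed
Cost = 7.9730 / 2.86
Cost = 2.7878


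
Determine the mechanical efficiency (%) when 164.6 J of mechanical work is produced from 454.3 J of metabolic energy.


eta = (W_mech / E_meta) * 100
eta = (164.6 / 454.3) * 100
ratio = 0.3623
eta = 36.2316


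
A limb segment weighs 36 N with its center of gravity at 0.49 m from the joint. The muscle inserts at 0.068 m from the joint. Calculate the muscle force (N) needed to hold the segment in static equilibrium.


F_muscle = W * d_load / d_muscle
F_muscle = 36 * 0.49 / 0.068
Numerator = 17.6400
F_muscle = 259.4118


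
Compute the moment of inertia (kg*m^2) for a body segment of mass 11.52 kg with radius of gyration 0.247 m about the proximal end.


I = m * k^2
I = 11.52 * 0.247^2
k^2 = 0.0610
I = 0.7028


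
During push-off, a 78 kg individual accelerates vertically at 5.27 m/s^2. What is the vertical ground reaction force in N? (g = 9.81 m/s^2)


GRF = m * (g + a)
GRF = 78 * (9.81 + 5.27)
GRF = 78 * 15.0800
GRF = 1176.2400


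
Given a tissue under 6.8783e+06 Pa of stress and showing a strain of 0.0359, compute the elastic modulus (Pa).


E = stress / strain
E = 6.8783e+06 / 0.0359
E = 1.9160e+08


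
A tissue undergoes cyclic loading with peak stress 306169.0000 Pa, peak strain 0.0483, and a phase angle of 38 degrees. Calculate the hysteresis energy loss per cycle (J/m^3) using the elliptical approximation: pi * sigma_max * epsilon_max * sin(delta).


E_loss = pi * sigma_max * epsilon_max * sin(delta)
delta = 38 deg = 0.6632 rad
sin(delta) = 0.6157
E_loss = pi * 306169.0000 * 0.0483 * 0.6157
E_loss = 28602.2500


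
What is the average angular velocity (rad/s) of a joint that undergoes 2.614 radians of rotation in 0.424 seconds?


omega = delta_theta / delta_t
omega = 2.614 / 0.424
omega = 6.1651


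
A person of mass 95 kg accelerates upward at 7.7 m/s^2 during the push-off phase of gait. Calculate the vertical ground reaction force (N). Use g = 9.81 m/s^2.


GRF = m * (g + a)
GRF = 95 * (9.81 + 7.7)
GRF = 95 * 17.5100
GRF = 1663.4500


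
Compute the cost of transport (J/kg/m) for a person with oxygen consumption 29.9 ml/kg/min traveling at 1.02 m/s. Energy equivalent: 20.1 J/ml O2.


Power per kg = VO2 * 20.1 / 60
Power per kg = 29.9 * 20.1 / 60 = 10.0165 W/kg
Cost = power_per_kg / speed
Cost = 10.0165 / 1.02
Cost = 9.8201


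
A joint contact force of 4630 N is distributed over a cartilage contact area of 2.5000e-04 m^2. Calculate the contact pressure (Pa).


P = F / A
P = 4630 / 2.5000e-04
P = 1.8520e+07


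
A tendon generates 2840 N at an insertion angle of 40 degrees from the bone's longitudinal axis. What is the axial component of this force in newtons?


F_eff = F_tendon * cos(theta)
theta = 40 deg = 0.6981 rad
cos(theta) = 0.7660
F_eff = 2840 * 0.7660
F_eff = 2175.5662


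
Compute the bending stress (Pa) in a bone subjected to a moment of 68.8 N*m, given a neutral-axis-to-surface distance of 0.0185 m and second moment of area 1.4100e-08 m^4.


sigma = M * c / I
sigma = 68.8 * 0.0185 / 1.4100e-08
M * c = 1.2728
sigma = 9.0270e+07


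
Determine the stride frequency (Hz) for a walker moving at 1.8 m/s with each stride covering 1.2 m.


f = v / stride_length
f = 1.8 / 1.2
f = 1.5000


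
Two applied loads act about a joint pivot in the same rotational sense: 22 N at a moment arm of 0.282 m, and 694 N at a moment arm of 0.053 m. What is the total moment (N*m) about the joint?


M = F1 * d1 + F2 * d2
M = 22 * 0.282 + 694 * 0.053
M = 6.2040 + 36.7820
M = 42.9860


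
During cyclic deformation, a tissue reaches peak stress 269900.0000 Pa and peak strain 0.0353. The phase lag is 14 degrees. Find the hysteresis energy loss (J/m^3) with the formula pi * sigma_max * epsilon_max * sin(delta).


E_loss = pi * sigma_max * epsilon_max * sin(delta)
delta = 14 deg = 0.2443 rad
sin(delta) = 0.2419
E_loss = pi * 269900.0000 * 0.0353 * 0.2419
E_loss = 7241.0682


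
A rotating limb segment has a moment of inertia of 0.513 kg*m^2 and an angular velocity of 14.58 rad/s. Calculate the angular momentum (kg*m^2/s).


L = I * omega
L = 0.513 * 14.58
L = 7.4795


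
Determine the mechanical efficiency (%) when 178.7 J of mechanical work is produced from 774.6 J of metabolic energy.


eta = (W_mech / E_meta) * 100
eta = (178.7 / 774.6) * 100
ratio = 0.2307
eta = 23.0700


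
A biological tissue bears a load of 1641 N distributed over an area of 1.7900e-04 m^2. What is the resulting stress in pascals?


stress = F / A
stress = 1641 / 1.7900e-04
stress = 9.1676e+06


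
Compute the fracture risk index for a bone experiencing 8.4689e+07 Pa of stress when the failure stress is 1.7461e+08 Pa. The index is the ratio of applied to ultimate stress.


FRI = applied / ultimate
FRI = 8.4689e+07 / 1.7461e+08
FRI = 0.4850


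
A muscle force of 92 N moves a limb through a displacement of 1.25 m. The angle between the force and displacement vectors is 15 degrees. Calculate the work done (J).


W = F * d * cos(theta)
theta = 15 deg = 0.2618 rad
cos(theta) = 0.9659
W = 92 * 1.25 * 0.9659
W = 111.0815


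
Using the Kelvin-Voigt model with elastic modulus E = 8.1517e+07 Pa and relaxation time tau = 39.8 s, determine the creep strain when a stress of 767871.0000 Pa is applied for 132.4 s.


epsilon(t) = (sigma/E) * (1 - exp(-t/tau))
sigma/E = 767871.0000 / 8.1517e+07 = 0.0094
exp(-t/tau) = exp(-132.4 / 39.8) = 0.0359
epsilon = 0.0094 * (1 - 0.0359)
epsilon = 0.0091


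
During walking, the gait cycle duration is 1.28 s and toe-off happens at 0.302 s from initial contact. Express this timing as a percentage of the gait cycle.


pct = (event_time / cycle_time) * 100
pct = (0.302 / 1.28) * 100
ratio = 0.2359
pct = 23.5938


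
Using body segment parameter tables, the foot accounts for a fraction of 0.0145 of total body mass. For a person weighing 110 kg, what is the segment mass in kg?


m_segment = body_mass * fraction
m_segment = 110 * 0.0145
m_segment = 1.5950


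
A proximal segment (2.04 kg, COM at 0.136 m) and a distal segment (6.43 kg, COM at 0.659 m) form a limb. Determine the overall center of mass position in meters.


COM = (m1*x1 + m2*x2) / (m1 + m2)
COM = (2.04*0.136 + 6.43*0.659) / (2.04 + 6.43)
Numerator = 4.5148
Denominator = 8.4700
COM = 0.5330


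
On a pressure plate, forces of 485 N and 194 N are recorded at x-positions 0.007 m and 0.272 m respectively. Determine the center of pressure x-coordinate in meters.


COP_x = (F1*x1 + F2*x2) / (F1 + F2)
COP_x = (485*0.007 + 194*0.272) / (485 + 194)
Numerator = 56.1630
Denominator = 679
COP_x = 0.0827


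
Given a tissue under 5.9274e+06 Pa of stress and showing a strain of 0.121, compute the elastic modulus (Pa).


E = stress / strain
E = 5.9274e+06 / 0.121
E = 4.8987e+07


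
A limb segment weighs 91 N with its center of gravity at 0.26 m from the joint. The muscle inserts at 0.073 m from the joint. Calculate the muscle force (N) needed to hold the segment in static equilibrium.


F_muscle = W * d_load / d_muscle
F_muscle = 91 * 0.26 / 0.073
Numerator = 23.6600
F_muscle = 324.1096


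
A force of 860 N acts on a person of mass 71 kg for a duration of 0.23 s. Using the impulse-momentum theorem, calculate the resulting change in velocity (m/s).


J = F * dt = 860 * 0.23 = 197.8000 N*s
delta_v = J / m
delta_v = 197.8000 / 71
delta_v = 2.7859


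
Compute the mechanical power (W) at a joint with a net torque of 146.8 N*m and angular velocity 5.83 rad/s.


P = M * omega
P = 146.8 * 5.83
P = 855.8440


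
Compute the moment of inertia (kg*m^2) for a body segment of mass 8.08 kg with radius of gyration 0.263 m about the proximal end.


I = m * k^2
I = 8.08 * 0.263^2
k^2 = 0.0692
I = 0.5589


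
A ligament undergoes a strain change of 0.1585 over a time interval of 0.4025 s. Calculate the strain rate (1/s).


strain_rate = delta_strain / delta_t
strain_rate = 0.1585 / 0.4025
strain_rate = 0.3938


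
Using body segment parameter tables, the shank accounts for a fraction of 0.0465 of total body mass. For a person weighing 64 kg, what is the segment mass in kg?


m_segment = body_mass * fraction
m_segment = 64 * 0.0465
m_segment = 2.9760


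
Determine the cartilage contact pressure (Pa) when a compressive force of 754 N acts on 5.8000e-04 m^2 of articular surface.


P = F / A
P = 754 / 5.8000e-04
P = 1.3000e+06


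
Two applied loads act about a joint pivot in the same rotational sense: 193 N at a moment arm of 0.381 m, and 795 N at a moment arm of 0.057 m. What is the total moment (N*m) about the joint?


M = F1 * d1 + F2 * d2
M = 193 * 0.381 + 795 * 0.057
M = 73.5330 + 45.3150
M = 118.8480


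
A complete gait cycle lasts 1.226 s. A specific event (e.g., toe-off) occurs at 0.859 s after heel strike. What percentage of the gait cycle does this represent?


pct = (event_time / cycle_time) * 100
pct = (0.859 / 1.226) * 100
ratio = 0.7007
pct = 70.0653


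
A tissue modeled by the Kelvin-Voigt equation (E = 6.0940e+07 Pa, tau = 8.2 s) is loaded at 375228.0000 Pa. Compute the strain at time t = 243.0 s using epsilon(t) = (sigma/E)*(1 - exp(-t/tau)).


epsilon(t) = (sigma/E) * (1 - exp(-t/tau))
sigma/E = 375228.0000 / 6.0940e+07 = 0.0062
exp(-t/tau) = exp(-243.0 / 8.2) = 1.3491e-13
epsilon = 0.0062 * (1 - 1.3491e-13)
epsilon = 0.0062


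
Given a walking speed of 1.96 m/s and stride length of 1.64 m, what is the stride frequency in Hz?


f = v / stride_length
f = 1.96 / 1.64
f = 1.1951


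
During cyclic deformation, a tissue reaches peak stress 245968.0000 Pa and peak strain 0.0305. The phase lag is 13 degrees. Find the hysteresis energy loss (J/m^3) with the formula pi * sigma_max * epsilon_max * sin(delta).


E_loss = pi * sigma_max * epsilon_max * sin(delta)
delta = 13 deg = 0.2269 rad
sin(delta) = 0.2250
E_loss = pi * 245968.0000 * 0.0305 * 0.2250
E_loss = 5301.7147
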